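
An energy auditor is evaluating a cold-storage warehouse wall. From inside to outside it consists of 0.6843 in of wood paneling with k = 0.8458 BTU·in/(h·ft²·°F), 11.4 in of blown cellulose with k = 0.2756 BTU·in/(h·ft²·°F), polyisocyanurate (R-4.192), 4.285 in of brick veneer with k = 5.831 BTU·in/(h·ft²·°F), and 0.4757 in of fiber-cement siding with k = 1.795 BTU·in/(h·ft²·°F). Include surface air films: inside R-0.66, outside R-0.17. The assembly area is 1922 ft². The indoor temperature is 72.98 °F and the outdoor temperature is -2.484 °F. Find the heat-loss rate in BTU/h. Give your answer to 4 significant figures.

0.6843/0.8458 = 0.80906
11.4/0.2756 = 41.364
4.285/5.831 = 0.73487
0.4757/1.795 = 0.26501
R_total = 0.66 + 0.80906 + 41.364 + 4.192 + 0.73487 + 0.26501 + 0.17 = 48.195 ft²·°F·h/BTU
Q = A·ΔT/R = 1922 × (72.98 − (-2.484)) / 48.195 = 3009.5 BTU/h

3009 BTU/h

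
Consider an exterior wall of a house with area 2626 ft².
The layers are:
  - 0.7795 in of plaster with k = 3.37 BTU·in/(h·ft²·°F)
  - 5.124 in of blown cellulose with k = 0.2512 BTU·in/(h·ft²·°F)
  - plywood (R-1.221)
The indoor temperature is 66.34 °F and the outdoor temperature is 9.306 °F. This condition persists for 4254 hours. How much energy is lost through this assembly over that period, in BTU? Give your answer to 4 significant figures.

29160000 BTU

0.7795/3.37 = 0.23131
5.124/0.2512 = 20.398
R_total = 0.23131 + 20.398 + 1.221 = 21.85 ft²·°F·h/BTU
Q = 2626 × (66.34 − 9.306) / 21.85 = 6854.4 BTU/h
E = 6854.4 × 4254 = 29159000 BTU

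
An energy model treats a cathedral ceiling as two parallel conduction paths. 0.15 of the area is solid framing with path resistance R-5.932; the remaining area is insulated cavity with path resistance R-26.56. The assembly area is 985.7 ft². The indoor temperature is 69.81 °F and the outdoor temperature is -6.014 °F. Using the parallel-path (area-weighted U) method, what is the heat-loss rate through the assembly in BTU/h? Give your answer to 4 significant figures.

U_eff = 0.85/26.56 + 0.15/5.932 = 0.032003 + 0.025287 = 0.05729
R_eff = 1/U_eff = 17.455 ft²·°F·h/BTU
Q = 985.7 × (69.81 − (-6.014)) / 17.455 = 4281.8 BTU/h

4282 BTU/h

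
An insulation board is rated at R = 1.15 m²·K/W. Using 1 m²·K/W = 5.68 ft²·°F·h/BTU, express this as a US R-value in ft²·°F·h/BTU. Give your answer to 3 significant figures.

R_US = 1.15 × 5.68 = 6.532

6.53 ft²·°F·h/BTU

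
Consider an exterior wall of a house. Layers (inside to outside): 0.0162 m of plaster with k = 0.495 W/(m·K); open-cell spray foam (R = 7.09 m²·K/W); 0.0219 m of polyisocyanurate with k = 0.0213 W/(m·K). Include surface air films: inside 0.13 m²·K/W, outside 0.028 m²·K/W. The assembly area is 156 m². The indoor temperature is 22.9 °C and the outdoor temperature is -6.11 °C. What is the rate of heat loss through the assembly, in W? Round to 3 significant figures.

545 W

0.0162/0.495 = 0.03273
0.0219/0.0213 = 1.028
R_total = 0.13 + 0.03273 + 7.09 + 1.028 + 0.028 = 8.309 m²·K/W
Q = A·ΔT/R = 156 × (22.9 − (-6.11)) / 8.309 = 544.7 W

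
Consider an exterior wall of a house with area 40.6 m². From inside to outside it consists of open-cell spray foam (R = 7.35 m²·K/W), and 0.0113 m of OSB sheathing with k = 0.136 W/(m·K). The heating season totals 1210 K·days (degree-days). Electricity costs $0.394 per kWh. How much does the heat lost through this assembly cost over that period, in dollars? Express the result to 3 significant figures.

62.5 dollars

0.0113/0.136 = 0.08309
R_total = 7.35 + 0.08309 = 7.433 m²·K/W
E = A × HDD × 24 / R / 1000 = 40.6 × 1210 × 24 / 7.433 / 1000 = 158.6 kWh
Cost = 158.6 × 0.394 = $62.5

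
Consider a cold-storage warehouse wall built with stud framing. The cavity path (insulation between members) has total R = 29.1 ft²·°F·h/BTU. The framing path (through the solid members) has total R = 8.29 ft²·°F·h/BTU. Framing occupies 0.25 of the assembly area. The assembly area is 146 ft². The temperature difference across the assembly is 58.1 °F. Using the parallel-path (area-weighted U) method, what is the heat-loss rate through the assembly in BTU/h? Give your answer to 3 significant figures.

U_eff = 0.75/29.1 + 0.25/8.29 = 0.02577 + 0.03016 = 0.05593
R_eff = 1/U_eff = 17.88 ft²·°F·h/BTU
Q = 146 × 58.1 / 17.88 = 474.4 BTU/h

474 BTU/h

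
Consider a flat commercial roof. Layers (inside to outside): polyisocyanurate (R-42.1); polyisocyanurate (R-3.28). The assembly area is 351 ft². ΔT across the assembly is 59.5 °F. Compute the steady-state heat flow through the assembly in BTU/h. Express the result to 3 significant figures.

R_total = 42.1 + 3.28 = 45.38 ft²·°F·h/BTU
Q = A·ΔT/R = 351 × 59.5 / 45.38 = 460.2 BTU/h

460 BTU/h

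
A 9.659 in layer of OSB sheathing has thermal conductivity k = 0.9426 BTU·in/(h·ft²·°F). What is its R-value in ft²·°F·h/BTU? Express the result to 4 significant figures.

R = L/k = 9.659/0.9426 = 10.247 ft²·°F·h/BTU

10.25 ft²·°F·h/BTU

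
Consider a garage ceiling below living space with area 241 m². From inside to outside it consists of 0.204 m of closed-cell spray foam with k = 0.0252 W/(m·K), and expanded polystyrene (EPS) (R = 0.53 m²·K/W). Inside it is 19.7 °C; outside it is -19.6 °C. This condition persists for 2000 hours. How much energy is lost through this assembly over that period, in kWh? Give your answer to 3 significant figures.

0.204/0.0252 = 8.095
R_total = 8.095 + 0.53 = 8.625 m²·K/W
Q = 241 × (19.7 − (-19.6)) / 8.625 = 1098 W
E = 1098 W × 2000 h / 1000 = 2196 kWh

2200 kWh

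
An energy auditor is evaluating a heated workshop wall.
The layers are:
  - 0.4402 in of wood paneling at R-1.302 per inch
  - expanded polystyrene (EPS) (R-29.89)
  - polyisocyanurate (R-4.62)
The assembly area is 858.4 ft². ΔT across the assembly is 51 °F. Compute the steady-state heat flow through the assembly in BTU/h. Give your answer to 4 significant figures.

1248 BTU/h

0.4402 × 1.302 = 0.57314
R_total = 0.57314 + 29.89 + 4.62 = 35.083 ft²·°F·h/BTU
Q = A·ΔT/R = 858.4 × 51 / 35.083 = 1247.8 BTU/h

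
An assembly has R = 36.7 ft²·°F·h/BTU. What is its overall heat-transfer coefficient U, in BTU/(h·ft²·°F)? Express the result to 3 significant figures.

U = 1/R = 1/36.7 = 0.02725

0.0272 BTU/(h·ft²·°F)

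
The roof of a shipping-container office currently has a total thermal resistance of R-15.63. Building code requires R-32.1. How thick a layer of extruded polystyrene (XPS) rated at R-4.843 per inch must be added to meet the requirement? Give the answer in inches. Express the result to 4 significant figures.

ΔR = 32.1 − 15.63 = 16.47 ft²·°F·h/BTU
L = ΔR / (R/in) = 16.47/4.843 = 3.4008 in

3.401 in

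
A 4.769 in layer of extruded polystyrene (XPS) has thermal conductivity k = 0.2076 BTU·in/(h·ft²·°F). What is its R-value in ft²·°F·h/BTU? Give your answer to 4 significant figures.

22.97 ft²·°F·h/BTU

R = L/k = 4.769/0.2076 = 22.972 ft²·°F·h/BTU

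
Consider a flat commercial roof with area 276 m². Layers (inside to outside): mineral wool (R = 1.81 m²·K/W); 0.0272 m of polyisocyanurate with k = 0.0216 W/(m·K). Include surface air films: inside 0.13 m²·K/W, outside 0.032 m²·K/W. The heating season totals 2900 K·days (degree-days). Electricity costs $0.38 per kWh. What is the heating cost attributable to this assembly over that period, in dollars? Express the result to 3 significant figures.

2260 dollars

0.0272/0.0216 = 1.259
R_total = 0.13 + 1.81 + 1.259 + 0.032 = 3.231 m²·K/W
E = A × HDD × 24 / R / 1000 = 276 × 2900 × 24 / 3.231 / 1000 = 5945 kWh
Cost = 5945 × 0.38 = $2259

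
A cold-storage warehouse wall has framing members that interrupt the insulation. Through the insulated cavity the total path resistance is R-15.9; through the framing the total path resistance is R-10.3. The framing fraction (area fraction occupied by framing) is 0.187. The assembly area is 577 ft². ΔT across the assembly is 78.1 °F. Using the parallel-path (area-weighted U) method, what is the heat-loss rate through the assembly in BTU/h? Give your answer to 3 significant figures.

3120 BTU/h

U_eff = 0.813/15.9 + 0.187/10.3 = 0.05113 + 0.01816 = 0.06929
R_eff = 1/U_eff = 14.43 ft²·°F·h/BTU
Q = 577 × 78.1 / 14.43 = 3122 BTU/h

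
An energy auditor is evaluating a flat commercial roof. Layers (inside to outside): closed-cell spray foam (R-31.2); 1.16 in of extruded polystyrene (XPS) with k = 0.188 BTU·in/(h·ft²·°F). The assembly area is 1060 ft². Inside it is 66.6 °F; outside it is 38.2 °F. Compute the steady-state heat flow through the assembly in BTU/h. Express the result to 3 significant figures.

806 BTU/h

1.16/0.188 = 6.17
R_total = 31.2 + 6.17 = 37.37 ft²·°F·h/BTU
Q = A·ΔT/R = 1060 × (66.6 − 38.2) / 37.37 = 805.6 BTU/h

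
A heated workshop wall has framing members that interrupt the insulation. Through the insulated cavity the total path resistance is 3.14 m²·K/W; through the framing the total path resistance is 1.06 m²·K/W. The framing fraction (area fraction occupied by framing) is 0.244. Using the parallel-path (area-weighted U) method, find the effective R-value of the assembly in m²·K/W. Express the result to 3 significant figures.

2.12 m²·K/W

U_eff = 0.756/3.14 + 0.244/1.06 = 0.2408 + 0.2302 = 0.471
R_eff = 1/U_eff = 2.123 m²·K/W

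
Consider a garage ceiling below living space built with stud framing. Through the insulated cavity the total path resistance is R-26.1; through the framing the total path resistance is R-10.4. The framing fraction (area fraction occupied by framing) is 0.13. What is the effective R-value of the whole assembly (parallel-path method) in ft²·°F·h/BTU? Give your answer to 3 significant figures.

21.8 ft²·°F·h/BTU

U_eff = 0.87/26.1 + 0.13/10.4 = 0.03333 + 0.0125 = 0.04583
R_eff = 1/U_eff = 21.82 ft²·°F·h/BTU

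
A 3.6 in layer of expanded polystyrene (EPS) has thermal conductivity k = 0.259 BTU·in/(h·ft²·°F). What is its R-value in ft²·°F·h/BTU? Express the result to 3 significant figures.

13.9 ft²·°F·h/BTU

R = L/k = 3.6/0.259 = 13.9 ft²·°F·h/BTU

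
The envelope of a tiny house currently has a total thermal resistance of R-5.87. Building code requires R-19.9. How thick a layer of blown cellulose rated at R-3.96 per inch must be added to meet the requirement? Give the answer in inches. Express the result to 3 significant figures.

3.54 in

ΔR = 19.9 − 5.87 = 14.03 ft²·°F·h/BTU
L = ΔR / (R/in) = 14.03/3.96 = 3.543 in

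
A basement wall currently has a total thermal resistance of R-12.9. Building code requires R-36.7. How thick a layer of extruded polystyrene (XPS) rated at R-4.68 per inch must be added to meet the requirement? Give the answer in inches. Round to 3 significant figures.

5.09 in

ΔR = 36.7 − 12.9 = 23.8 ft²·°F·h/BTU
L = ΔR / (R/in) = 23.8/4.68 = 5.085 in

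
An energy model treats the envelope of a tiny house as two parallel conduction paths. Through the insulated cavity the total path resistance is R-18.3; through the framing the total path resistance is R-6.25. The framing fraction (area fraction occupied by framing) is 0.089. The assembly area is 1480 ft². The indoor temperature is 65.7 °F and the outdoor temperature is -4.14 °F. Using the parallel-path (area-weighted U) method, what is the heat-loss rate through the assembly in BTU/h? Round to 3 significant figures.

U_eff = 0.911/18.3 + 0.089/6.25 = 0.04978 + 0.01424 = 0.06402
R_eff = 1/U_eff = 15.62 ft²·°F·h/BTU
Q = 1480 × (65.7 − (-4.14)) / 15.62 = 6617 BTU/h

6620 BTU/h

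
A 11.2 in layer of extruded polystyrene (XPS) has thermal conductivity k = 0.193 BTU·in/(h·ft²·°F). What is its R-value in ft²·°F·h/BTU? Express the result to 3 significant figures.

R = L/k = 11.2/0.193 = 58.03 ft²·°F·h/BTU

58.0 ft²·°F·h/BTU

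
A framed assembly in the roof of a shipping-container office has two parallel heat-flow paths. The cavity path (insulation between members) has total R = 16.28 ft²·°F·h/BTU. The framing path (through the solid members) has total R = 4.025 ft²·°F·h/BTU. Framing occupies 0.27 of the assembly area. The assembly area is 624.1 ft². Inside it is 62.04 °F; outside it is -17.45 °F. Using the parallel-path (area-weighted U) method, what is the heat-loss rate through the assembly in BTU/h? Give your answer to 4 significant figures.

5552 BTU/h

U_eff = 0.73/16.28 + 0.27/4.025 = 0.04484 + 0.067081 = 0.11192
R_eff = 1/U_eff = 8.9349 ft²·°F·h/BTU
Q = 624.1 × (62.04 − (-17.45)) / 8.9349 = 5552.4 BTU/h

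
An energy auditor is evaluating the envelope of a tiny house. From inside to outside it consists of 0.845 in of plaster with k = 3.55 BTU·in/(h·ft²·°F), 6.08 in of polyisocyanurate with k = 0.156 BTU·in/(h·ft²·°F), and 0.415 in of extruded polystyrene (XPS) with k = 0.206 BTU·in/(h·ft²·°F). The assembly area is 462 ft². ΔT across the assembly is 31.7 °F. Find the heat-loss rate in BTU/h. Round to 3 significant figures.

0.845/3.55 = 0.238
6.08/0.156 = 38.97
0.415/0.206 = 2.015
R_total = 0.238 + 38.97 + 2.015 = 41.23 ft²·°F·h/BTU
Q = A·ΔT/R = 462 × 31.7 / 41.23 = 355.2 BTU/h

355 BTU/h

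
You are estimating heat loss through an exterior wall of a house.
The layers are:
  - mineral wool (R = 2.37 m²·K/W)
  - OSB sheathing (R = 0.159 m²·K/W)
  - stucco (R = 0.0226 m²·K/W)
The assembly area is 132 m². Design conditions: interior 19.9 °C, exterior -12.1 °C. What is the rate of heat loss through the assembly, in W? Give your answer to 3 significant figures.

R_total = 2.37 + 0.159 + 0.0226 = 2.552 m²·K/W
Q = A·ΔT/R = 132 × (19.9 − (-12.1)) / 2.552 = 1655 W

1660 W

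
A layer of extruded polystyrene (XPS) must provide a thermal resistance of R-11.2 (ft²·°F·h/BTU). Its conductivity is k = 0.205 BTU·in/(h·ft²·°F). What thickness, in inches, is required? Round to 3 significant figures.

2.30 in

L = R × k = 11.2 × 0.205 = 2.296 in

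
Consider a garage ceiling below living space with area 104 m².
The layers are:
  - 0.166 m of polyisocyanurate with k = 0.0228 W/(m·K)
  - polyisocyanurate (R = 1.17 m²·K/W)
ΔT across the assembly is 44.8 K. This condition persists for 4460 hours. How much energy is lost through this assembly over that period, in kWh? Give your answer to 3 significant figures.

0.166/0.0228 = 7.281
R_total = 7.281 + 1.17 = 8.451 m²·K/W
Q = 104 × 44.8 / 8.451 = 551.3 W
E = 551.3 W × 4460 h / 1000 = 2459 kWh

2460 kWh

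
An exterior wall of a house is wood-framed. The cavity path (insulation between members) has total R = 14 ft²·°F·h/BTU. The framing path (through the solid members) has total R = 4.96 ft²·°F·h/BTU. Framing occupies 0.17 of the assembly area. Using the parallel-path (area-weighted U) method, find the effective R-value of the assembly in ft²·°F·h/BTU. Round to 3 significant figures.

U_eff = 0.83/14 + 0.17/4.96 = 0.05929 + 0.03427 = 0.09356
R_eff = 1/U_eff = 10.69 ft²·°F·h/BTU

10.7 ft²·°F·h/BTU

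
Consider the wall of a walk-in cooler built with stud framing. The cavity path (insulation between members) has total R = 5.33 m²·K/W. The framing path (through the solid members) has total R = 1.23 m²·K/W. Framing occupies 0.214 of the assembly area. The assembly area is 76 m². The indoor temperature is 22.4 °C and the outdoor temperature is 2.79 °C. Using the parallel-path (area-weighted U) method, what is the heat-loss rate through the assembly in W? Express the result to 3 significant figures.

479 W

U_eff = 0.786/5.33 + 0.214/1.23 = 0.1475 + 0.174 = 0.3215
R_eff = 1/U_eff = 3.111 m²·K/W
Q = 76 × (22.4 − 2.79) / 3.111 = 479.1 W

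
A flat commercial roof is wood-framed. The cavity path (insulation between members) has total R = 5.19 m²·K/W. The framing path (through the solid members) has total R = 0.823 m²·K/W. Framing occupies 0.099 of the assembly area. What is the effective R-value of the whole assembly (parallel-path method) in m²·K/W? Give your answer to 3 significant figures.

U_eff = 0.901/5.19 + 0.099/0.823 = 0.1736 + 0.1203 = 0.2939
R_eff = 1/U_eff = 3.403 m²·K/W

3.40 m²·K/W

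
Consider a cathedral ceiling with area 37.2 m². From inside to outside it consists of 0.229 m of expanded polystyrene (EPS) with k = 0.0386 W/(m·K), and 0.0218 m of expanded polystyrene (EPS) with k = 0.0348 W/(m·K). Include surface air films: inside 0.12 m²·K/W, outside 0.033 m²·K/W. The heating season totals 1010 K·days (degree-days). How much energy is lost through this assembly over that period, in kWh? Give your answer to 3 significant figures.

134 kWh

0.229/0.0386 = 5.933
0.0218/0.0348 = 0.6264
R_total = 0.12 + 5.933 + 0.6264 + 0.033 = 6.712 m²·K/W
E = A × HDD × 24 / R / 1000 = 37.2 × 1010 × 24 / 6.712 / 1000 = 134.3 kWh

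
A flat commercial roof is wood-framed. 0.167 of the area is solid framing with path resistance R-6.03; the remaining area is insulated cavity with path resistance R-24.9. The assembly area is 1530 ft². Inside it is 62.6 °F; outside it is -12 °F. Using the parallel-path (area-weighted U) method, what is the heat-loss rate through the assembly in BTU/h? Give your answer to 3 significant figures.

6980 BTU/h

U_eff = 0.833/24.9 + 0.167/6.03 = 0.03345 + 0.02769 = 0.06115
R_eff = 1/U_eff = 16.35 ft²·°F·h/BTU
Q = 1530 × (62.6 − (-12)) / 16.35 = 6979 BTU/h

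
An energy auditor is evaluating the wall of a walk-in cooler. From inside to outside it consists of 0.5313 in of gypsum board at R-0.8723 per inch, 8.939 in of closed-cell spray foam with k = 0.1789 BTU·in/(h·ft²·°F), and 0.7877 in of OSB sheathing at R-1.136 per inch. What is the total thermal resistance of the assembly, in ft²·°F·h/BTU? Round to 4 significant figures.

51.32 ft²·°F·h/BTU

0.5313 × 0.8723 = 0.46345
8.939/0.1789 = 49.966
0.7877 × 1.136 = 0.89483
R_total = 0.46345 + 49.966 + 0.89483 = 51.325 ft²·°F·h/BTU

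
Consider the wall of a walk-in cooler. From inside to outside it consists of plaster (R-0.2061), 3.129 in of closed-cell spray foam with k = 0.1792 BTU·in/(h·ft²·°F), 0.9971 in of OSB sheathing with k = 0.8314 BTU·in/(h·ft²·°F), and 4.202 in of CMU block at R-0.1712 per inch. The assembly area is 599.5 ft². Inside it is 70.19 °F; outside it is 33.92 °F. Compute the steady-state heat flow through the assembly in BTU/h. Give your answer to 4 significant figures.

3.129/0.1792 = 17.461
0.9971/0.8314 = 1.1993
4.202 × 0.1712 = 0.71938
R_total = 0.2061 + 17.461 + 1.1993 + 0.71938 = 19.586 ft²·°F·h/BTU
Q = A·ΔT/R = 599.5 × (70.19 − 33.92) / 19.586 = 1110.2 BTU/h

1110 BTU/h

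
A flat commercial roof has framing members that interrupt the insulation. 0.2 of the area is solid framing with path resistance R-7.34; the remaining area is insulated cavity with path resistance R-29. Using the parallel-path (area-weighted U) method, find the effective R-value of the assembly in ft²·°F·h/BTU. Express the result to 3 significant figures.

18.2 ft²·°F·h/BTU

U_eff = 0.8/29 + 0.2/7.34 = 0.02759 + 0.02725 = 0.05483
R_eff = 1/U_eff = 18.24 ft²·°F·h/BTU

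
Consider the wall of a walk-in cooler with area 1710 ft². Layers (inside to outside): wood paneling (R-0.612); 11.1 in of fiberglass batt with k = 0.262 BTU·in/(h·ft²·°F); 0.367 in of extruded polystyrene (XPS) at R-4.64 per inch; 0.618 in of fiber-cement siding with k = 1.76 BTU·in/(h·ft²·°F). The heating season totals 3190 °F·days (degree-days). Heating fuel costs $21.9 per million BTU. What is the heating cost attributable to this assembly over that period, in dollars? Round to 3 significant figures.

63.7 dollars

11.1/0.262 = 42.37
0.367 × 4.64 = 1.703
0.618/1.76 = 0.3511
R_total = 0.612 + 42.37 + 1.703 + 0.3511 = 45.03 ft²·°F·h/BTU
E = A × HDD × 24 / R = 1710 × 3190 × 24 / 45.03 = 2907000 BTU
Cost = 2907000/10⁶ × 21.9 = $63.67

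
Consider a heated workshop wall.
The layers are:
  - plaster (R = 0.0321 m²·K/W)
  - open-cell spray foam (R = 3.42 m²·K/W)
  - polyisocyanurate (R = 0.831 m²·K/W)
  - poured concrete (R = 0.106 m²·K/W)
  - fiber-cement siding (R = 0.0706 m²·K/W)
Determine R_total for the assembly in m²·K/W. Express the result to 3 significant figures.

4.46 m²·K/W

R_total = 0.0321 + 3.42 + 0.831 + 0.106 + 0.0706 = 4.46 m²·K/W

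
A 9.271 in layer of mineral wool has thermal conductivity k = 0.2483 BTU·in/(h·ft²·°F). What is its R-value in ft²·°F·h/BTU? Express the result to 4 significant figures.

R = L/k = 9.271/0.2483 = 37.338 ft²·°F·h/BTU

37.34 ft²·°F·h/BTU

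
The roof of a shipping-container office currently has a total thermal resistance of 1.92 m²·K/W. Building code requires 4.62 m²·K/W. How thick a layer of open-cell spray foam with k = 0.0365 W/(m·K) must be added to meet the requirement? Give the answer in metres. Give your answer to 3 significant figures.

0.0985 m

ΔR = 4.62 − 1.92 = 2.7 m²·K/W
L = ΔR × k = 2.7 × 0.0365 = 0.09855 m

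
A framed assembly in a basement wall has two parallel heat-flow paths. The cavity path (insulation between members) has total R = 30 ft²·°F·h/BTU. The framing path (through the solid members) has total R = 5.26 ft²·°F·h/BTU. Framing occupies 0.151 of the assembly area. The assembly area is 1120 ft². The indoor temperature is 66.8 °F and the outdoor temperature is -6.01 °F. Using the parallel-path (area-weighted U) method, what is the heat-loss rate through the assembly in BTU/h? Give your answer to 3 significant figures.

4650 BTU/h

U_eff = 0.849/30 + 0.151/5.26 = 0.0283 + 0.02871 = 0.05701
R_eff = 1/U_eff = 17.54 ft²·°F·h/BTU
Q = 1120 × (66.8 − (-6.01)) / 17.54 = 4649 BTU/h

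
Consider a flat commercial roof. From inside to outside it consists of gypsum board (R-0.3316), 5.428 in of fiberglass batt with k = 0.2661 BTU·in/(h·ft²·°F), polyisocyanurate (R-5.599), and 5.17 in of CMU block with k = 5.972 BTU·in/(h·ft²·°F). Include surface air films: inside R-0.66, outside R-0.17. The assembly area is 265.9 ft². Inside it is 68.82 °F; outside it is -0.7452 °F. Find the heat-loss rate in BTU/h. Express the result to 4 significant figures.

5.428/0.2661 = 20.398
5.17/5.972 = 0.86571
R_total = 0.66 + 0.3316 + 20.398 + 5.599 + 0.86571 + 0.17 = 28.025 ft²·°F·h/BTU
Q = A·ΔT/R = 265.9 × (68.82 − (-0.7452)) / 28.025 = 660.04 BTU/h

660.0 BTU/h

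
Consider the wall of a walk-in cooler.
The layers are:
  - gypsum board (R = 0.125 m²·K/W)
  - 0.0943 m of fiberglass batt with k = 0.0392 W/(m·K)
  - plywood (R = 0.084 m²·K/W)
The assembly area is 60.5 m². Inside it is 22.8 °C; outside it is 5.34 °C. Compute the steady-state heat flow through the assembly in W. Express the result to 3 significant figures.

0.0943/0.0392 = 2.406
R_total = 0.125 + 2.406 + 0.084 = 2.615 m²·K/W
Q = A·ΔT/R = 60.5 × (22.8 − 5.34) / 2.615 = 404 W

404 W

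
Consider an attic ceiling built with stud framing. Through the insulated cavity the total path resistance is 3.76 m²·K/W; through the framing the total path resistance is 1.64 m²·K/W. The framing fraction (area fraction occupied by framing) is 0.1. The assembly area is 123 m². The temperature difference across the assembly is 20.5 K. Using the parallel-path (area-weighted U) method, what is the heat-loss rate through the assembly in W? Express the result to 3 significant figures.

757 W

U_eff = 0.9/3.76 + 0.1/1.64 = 0.2394 + 0.06098 = 0.3003
R_eff = 1/U_eff = 3.33 m²·K/W
Q = 123 × 20.5 / 3.33 = 757.3 W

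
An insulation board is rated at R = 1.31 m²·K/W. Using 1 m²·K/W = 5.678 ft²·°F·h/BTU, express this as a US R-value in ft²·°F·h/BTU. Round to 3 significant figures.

7.44 ft²·°F·h/BTU

R_US = 1.31 × 5.678 = 7.438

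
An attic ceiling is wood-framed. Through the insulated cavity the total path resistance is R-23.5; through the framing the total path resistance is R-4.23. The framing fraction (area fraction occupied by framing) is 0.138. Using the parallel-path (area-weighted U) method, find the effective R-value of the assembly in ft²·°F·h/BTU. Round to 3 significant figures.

14.4 ft²·°F·h/BTU

U_eff = 0.862/23.5 + 0.138/4.23 = 0.03668 + 0.03262 = 0.0693
R_eff = 1/U_eff = 14.43 ft²·°F·h/BTU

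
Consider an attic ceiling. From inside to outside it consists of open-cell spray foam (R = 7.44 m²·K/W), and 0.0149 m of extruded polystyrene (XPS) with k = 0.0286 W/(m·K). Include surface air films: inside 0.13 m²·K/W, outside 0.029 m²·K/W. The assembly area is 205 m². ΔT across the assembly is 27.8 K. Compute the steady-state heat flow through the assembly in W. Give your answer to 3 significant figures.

0.0149/0.0286 = 0.521
R_total = 0.13 + 7.44 + 0.521 + 0.029 = 8.12 m²·K/W
Q = A·ΔT/R = 205 × 27.8 / 8.12 = 701.8 W

702 W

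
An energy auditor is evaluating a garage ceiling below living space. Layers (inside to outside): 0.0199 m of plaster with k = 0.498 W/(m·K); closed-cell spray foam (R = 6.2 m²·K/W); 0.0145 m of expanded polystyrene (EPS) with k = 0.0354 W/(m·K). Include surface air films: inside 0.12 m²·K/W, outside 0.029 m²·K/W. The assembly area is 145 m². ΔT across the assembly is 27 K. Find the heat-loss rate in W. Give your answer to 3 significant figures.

0.0199/0.498 = 0.03996
0.0145/0.0354 = 0.4096
R_total = 0.12 + 0.03996 + 6.2 + 0.4096 + 0.029 = 6.799 m²·K/W
Q = A·ΔT/R = 145 × 27 / 6.799 = 575.9 W

576 W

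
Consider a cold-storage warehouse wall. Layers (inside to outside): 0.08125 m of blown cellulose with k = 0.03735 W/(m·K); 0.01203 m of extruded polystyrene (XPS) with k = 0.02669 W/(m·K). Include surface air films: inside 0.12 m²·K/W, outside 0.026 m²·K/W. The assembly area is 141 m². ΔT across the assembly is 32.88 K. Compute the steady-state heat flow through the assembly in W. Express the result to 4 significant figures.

1672 W

0.08125/0.03735 = 2.1754
0.01203/0.02669 = 0.45073
R_total = 0.12 + 2.1754 + 0.45073 + 0.026 = 2.7721 m²·K/W
Q = A·ΔT/R = 141 × 32.88 / 2.7721 = 1672.4 W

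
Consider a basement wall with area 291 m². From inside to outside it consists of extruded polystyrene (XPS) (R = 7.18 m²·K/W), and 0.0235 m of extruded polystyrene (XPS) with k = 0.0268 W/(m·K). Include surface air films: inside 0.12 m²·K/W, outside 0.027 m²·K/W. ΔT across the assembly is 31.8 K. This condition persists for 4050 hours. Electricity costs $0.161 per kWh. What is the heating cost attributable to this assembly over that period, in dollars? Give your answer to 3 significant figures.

0.0235/0.0268 = 0.8769
R_total = 0.12 + 7.18 + 0.8769 + 0.027 = 8.204 m²·K/W
Q = 291 × 31.8 / 8.204 = 1128 W
E = 1128 W × 4050 h / 1000 = 4568 kWh
Cost = 4568 × 0.161 = $735.5

735 dollars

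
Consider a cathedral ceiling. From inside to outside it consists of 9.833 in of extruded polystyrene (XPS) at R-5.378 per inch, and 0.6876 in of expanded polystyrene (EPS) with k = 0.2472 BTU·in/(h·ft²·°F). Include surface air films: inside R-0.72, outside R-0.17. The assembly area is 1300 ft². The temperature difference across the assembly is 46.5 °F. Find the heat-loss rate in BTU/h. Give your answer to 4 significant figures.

9.833 × 5.378 = 52.882
0.6876/0.2472 = 2.7816
R_total = 0.72 + 52.882 + 2.7816 + 0.17 = 56.553 ft²·°F·h/BTU
Q = A·ΔT/R = 1300 × 46.5 / 56.553 = 1068.9 BTU/h

1069 BTU/h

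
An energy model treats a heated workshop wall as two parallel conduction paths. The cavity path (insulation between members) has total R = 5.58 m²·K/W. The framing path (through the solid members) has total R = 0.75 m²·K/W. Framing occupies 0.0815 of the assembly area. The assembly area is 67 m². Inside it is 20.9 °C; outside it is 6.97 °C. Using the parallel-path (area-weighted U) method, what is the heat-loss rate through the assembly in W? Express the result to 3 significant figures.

255 W

U_eff = 0.9185/5.58 + 0.0815/0.75 = 0.1646 + 0.1087 = 0.2733
R_eff = 1/U_eff = 3.659 m²·K/W
Q = 67 × (20.9 − 6.97) / 3.659 = 255 W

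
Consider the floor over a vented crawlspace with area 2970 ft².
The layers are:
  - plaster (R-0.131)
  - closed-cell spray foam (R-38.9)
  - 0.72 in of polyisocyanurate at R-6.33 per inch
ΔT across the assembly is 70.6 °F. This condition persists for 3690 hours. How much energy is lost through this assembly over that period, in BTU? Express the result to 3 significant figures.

0.72 × 6.33 = 4.558
R_total = 0.131 + 38.9 + 4.558 = 43.59 ft²·°F·h/BTU
Q = 2970 × 70.6 / 43.59 = 4810 BTU/h
E = 4810 × 3690 = 17750000 BTU

17800000 BTU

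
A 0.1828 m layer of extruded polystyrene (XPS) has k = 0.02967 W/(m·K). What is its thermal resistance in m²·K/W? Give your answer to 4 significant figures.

R = L/k = 0.1828/0.02967 = 6.1611 m²·K/W

6.161 m²·K/W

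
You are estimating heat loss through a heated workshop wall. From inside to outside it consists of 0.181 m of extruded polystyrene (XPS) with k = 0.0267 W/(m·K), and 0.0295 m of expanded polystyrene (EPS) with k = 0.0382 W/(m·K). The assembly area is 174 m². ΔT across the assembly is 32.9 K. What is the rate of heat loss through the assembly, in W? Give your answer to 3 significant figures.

758 W

0.181/0.0267 = 6.779
0.0295/0.0382 = 0.7723
R_total = 6.779 + 0.7723 = 7.551 m²·K/W
Q = A·ΔT/R = 174 × 32.9 / 7.551 = 758.1 W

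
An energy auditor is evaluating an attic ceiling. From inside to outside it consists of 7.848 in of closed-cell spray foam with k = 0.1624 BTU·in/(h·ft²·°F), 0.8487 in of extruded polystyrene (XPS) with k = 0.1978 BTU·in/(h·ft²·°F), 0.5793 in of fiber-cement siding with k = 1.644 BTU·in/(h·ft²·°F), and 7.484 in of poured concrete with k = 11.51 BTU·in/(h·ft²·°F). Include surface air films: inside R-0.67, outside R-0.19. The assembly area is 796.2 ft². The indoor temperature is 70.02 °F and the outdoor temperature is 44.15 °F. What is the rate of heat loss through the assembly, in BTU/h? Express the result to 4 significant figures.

7.848/0.1624 = 48.325
0.8487/0.1978 = 4.2907
0.5793/1.644 = 0.35237
7.484/11.51 = 0.65022
R_total = 0.67 + 48.325 + 4.2907 + 0.35237 + 0.65022 + 0.19 = 54.478 ft²·°F·h/BTU
Q = A·ΔT/R = 796.2 × (70.02 − 44.15) / 54.478 = 378.09 BTU/h

378.1 BTU/h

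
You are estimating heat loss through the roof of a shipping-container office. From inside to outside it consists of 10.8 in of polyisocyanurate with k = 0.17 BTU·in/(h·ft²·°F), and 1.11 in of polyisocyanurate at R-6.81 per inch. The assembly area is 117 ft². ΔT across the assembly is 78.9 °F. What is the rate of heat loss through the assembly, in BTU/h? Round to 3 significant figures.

10.8/0.17 = 63.53
1.11 × 6.81 = 7.559
R_total = 63.53 + 7.559 = 71.09 ft²·°F·h/BTU
Q = A·ΔT/R = 117 × 78.9 / 71.09 = 129.9 BTU/h

130 BTU/h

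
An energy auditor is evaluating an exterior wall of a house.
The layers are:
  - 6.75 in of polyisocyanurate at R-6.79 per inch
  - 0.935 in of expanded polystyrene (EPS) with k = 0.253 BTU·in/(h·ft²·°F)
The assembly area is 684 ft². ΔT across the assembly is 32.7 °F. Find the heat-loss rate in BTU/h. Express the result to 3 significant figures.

6.75 × 6.79 = 45.83
0.935/0.253 = 3.696
R_total = 45.83 + 3.696 = 49.53 ft²·°F·h/BTU
Q = A·ΔT/R = 684 × 32.7 / 49.53 = 451.6 BTU/h

452 BTU/h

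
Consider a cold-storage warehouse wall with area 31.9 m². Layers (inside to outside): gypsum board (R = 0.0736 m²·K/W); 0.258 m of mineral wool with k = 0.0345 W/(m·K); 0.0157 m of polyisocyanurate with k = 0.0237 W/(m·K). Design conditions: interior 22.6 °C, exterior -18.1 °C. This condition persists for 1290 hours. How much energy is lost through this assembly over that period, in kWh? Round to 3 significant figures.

0.258/0.0345 = 7.478
0.0157/0.0237 = 0.6624
R_total = 0.0736 + 7.478 + 0.6624 = 8.214 m²·K/W
Q = 31.9 × (22.6 − (-18.1)) / 8.214 = 158.1 W
E = 158.1 W × 1290 h / 1000 = 203.9 kWh

204 kWh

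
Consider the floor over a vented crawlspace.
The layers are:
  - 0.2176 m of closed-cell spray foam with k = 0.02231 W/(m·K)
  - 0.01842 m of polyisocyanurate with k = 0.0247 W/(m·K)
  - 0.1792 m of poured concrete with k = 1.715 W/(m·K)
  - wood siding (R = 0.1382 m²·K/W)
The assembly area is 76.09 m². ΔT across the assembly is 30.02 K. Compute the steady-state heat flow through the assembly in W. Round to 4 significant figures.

0.2176/0.02231 = 9.7535
0.01842/0.0247 = 0.74575
0.1792/1.715 = 0.10449
R_total = 9.7535 + 0.74575 + 0.10449 + 0.1382 = 10.742 m²·K/W
Q = A·ΔT/R = 76.09 × 30.02 / 10.742 = 212.65 W

212.6 W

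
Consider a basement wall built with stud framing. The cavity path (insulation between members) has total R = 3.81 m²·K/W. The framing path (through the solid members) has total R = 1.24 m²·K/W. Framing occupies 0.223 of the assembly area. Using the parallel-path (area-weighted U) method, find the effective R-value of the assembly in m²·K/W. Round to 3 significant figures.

U_eff = 0.777/3.81 + 0.223/1.24 = 0.2039 + 0.1798 = 0.3838
R_eff = 1/U_eff = 2.606 m²·K/W

2.61 m²·K/W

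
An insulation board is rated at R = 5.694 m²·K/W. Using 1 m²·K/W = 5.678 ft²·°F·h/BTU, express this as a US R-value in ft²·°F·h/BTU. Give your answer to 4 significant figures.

32.33 ft²·°F·h/BTU

R_US = 5.694 × 5.678 = 32.331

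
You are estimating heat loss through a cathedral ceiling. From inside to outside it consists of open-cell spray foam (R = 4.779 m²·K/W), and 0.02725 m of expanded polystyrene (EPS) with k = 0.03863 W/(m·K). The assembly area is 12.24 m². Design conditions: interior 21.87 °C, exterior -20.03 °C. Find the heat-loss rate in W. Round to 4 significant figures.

0.02725/0.03863 = 0.70541
R_total = 4.779 + 0.70541 = 5.4844 m²·K/W
Q = A·ΔT/R = 12.24 × (21.87 − (-20.03)) / 5.4844 = 93.512 W

93.51 W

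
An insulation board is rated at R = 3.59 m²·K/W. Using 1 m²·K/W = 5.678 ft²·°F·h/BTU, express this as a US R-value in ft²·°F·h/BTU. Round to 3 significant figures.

R_US = 3.59 × 5.678 = 20.38

20.4 ft²·°F·h/BTU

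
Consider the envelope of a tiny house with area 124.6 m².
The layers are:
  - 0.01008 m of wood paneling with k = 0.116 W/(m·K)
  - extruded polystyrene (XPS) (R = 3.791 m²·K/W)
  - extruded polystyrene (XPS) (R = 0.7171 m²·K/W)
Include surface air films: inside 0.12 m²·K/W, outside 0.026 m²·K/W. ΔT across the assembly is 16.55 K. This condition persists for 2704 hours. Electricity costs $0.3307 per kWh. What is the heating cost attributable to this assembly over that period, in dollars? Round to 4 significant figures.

388.9 dollars

0.01008/0.116 = 0.086897
R_total = 0.12 + 0.086897 + 3.791 + 0.7171 + 0.026 = 4.741 m²·K/W
Q = 124.6 × 16.55 / 4.741 = 434.96 W
E = 434.96 W × 2704 h / 1000 = 1176.1 kWh
Cost = 1176.1 × 0.3307 = $388.94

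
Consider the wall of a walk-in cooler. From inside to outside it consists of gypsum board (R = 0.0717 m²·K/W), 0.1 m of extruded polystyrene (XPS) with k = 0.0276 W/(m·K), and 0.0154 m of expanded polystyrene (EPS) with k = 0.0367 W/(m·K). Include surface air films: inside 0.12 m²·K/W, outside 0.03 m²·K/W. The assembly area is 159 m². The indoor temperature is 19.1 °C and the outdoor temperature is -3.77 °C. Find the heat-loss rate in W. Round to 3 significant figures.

0.1/0.0276 = 3.623
0.0154/0.0367 = 0.4196
R_total = 0.12 + 0.0717 + 3.623 + 0.4196 + 0.03 = 4.265 m²·K/W
Q = A·ΔT/R = 159 × (19.1 − (-3.77)) / 4.265 = 852.7 W

853 W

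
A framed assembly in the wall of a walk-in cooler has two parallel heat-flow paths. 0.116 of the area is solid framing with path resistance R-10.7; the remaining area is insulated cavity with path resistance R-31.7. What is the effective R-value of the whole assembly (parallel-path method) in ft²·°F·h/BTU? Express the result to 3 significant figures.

U_eff = 0.884/31.7 + 0.116/10.7 = 0.02789 + 0.01084 = 0.03873
R_eff = 1/U_eff = 25.82 ft²·°F·h/BTU

25.8 ft²·°F·h/BTU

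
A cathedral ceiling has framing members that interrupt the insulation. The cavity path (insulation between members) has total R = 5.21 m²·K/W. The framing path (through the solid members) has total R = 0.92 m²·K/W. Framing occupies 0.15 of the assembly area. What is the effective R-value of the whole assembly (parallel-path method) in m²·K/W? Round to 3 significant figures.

U_eff = 0.85/5.21 + 0.15/0.92 = 0.1631 + 0.163 = 0.3262
R_eff = 1/U_eff = 3.066 m²·K/W

3.07 m²·K/W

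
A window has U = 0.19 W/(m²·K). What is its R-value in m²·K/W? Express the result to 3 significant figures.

R = 1/U = 1/0.19 = 5.263

5.26 m²·K/W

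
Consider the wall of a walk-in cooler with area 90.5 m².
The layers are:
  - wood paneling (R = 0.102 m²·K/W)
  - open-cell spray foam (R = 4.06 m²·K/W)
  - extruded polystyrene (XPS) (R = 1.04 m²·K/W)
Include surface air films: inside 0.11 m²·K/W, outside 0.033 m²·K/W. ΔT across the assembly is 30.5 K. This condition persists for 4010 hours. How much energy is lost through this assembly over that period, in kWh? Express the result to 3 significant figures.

2070 kWh

R_total = 0.11 + 0.102 + 4.06 + 1.04 + 0.033 = 5.345 m²·K/W
Q = 90.5 × 30.5 / 5.345 = 516.4 W
E = 516.4 W × 4010 h / 1000 = 2071 kWh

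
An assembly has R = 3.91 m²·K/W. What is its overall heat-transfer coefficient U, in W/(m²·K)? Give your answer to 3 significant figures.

0.256 W/(m²·K)

U = 1/R = 1/3.91 = 0.2558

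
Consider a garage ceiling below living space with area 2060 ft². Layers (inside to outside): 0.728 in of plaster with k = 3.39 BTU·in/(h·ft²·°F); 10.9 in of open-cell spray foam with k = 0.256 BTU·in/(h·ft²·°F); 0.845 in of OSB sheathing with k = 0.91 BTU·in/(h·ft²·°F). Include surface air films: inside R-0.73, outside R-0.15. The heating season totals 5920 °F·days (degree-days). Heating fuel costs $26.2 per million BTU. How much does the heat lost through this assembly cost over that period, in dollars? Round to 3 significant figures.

172 dollars

0.728/3.39 = 0.2147
10.9/0.256 = 42.58
0.845/0.91 = 0.9286
R_total = 0.73 + 0.2147 + 42.58 + 0.9286 + 0.15 = 44.6 ft²·°F·h/BTU
E = A × HDD × 24 / R = 2060 × 5920 × 24 / 44.6 = 6562000 BTU
Cost = 6562000/10⁶ × 26.2 = $171.9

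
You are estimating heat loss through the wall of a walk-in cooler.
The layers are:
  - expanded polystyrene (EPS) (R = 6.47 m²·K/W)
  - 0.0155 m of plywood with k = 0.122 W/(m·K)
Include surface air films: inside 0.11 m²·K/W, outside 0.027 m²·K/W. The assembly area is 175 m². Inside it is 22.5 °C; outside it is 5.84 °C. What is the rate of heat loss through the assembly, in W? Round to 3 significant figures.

0.0155/0.122 = 0.127
R_total = 0.11 + 6.47 + 0.127 + 0.027 = 6.734 m²·K/W
Q = A·ΔT/R = 175 × (22.5 − 5.84) / 6.734 = 432.9 W

433 W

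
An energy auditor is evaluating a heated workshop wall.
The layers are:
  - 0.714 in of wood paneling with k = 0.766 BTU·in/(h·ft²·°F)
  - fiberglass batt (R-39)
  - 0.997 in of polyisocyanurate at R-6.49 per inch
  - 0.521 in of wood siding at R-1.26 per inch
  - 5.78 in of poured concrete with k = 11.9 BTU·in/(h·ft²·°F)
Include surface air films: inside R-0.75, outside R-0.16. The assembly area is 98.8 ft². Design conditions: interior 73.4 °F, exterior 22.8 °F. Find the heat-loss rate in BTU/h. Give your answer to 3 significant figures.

103 BTU/h

0.714/0.766 = 0.9321
0.997 × 6.49 = 6.471
0.521 × 1.26 = 0.6565
5.78/11.9 = 0.4857
R_total = 0.75 + 0.9321 + 39 + 6.471 + 0.6565 + 0.4857 + 0.16 = 48.45 ft²·°F·h/BTU
Q = A·ΔT/R = 98.8 × (73.4 − 22.8) / 48.45 = 103.2 BTU/h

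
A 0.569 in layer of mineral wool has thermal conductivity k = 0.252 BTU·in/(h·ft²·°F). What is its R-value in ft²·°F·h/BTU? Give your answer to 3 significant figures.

R = L/k = 0.569/0.252 = 2.258 ft²·°F·h/BTU

2.26 ft²·°F·h/BTU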